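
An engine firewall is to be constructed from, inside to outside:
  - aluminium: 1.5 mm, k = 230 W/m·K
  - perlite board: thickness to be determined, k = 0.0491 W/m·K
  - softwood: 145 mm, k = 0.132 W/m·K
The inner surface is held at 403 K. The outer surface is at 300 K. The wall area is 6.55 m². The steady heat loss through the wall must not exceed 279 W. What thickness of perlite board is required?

L ≈ 64.8 mm

Model the wall as resistances in series:
R_aluminium = L/(kA) = 0.0015/(230×6.55) = 9.957×10^-7 K/W
R_softwood = L/(kA) = 0.145/(0.132×6.55) = 0.1677 K/W
Sum of the known resistances R_other = 0.1677 K/W
Required total resistance R_tot = ΔT/Q_allow = 103/279 = 0.3692 K/W
R_perlite board = R_tot − R_other = 0.2015 K/W
L = R·k·A = 0.2015×0.0491×6.55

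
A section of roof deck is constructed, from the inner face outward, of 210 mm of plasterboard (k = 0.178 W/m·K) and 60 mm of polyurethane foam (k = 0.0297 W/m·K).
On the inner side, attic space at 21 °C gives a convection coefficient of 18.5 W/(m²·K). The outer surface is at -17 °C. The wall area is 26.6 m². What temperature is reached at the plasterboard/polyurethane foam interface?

Thermal resistances in series:
R_inner film = 1/(h_i·A) = 1/(18.5×26.6) = 0.002032 K/W
R_plasterboard = L/(kA) = 0.21/(0.178×26.6) = 0.04435 K/W
R_polyurethane foam = L/(kA) = 0.06/(0.0297×26.6) = 0.07595 K/W
R_total = 0.1223 K/W;  Q = ΔT/R_total = 38/0.1223 = 310.6 W
T_interface = T_inner − Q·ΣR(inner→interface) = 21 − 311×0.04638

T ≈ 6.59 °C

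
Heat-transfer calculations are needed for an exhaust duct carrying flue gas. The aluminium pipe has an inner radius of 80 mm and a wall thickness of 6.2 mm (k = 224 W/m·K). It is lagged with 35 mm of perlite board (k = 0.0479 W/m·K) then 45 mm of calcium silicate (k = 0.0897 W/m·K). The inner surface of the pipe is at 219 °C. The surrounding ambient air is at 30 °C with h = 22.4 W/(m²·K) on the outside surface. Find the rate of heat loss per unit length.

q′ ≈ 109 W/m

Cylindrical conduction, so R = ln(r₂/r₁)/(2πkL) per layer, in series:
R_aluminium pipe wall = ln(86.2/80)/(2π×224×1) = 5.304×10^-5 K/W
R_perlite board = ln(121.2/86.2)/(2π×0.0479×1) = 1.132 K/W
R_calcium silicate = ln(166.2/121.2)/(2π×0.0897×1) = 0.5602 K/W
R_outer film = 1/(h_o·2πr_oL) = 1/(22.4×2π×0.1662×1) = 0.04275 K/W
R_total = 1.735 K/W
Q = ΔT/R_total = 189/1.735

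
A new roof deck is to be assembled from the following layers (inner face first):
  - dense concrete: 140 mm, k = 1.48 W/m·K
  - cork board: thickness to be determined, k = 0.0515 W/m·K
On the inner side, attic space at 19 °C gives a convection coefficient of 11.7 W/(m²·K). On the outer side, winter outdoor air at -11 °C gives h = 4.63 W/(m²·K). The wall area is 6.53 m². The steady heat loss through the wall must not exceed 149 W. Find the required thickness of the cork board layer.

Using the resistance-network approach (series):
R_inner film = 1/(h_i·A) = 1/(11.7×6.53) = 0.01309 K/W
R_dense concrete = L/(kA) = 0.14/(1.48×6.53) = 0.01449 K/W
R_outer film = 1/(h_o·A) = 1/(4.63×6.53) = 0.03308 K/W
Sum of the known resistances R_other = 0.06065 K/W
Required total resistance R_tot = ΔT/Q_allow = 30/149 = 0.2013 K/W
R_cork board = R_tot − R_other = 0.1407 K/W
L = R·k·A = 0.1407×0.0515×6.53

L ≈ 47.3 mm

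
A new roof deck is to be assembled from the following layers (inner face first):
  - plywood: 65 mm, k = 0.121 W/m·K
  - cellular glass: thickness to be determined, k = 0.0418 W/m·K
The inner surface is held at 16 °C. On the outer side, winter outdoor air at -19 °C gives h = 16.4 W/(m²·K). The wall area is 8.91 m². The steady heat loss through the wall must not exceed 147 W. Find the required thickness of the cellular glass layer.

L ≈ 63.7 mm

Treating each layer as a thermal resistance in series:
R_plywood = L/(kA) = 0.065/(0.121×8.91) = 0.06029 K/W
R_outer film = 1/(h_o·A) = 1/(16.4×8.91) = 0.006844 K/W
Sum of the known resistances R_other = 0.06713 K/W
Required total resistance R_tot = ΔT/Q_allow = 35/147 = 0.2381 K/W
R_cellular glass = R_tot − R_other = 0.171 K/W
L = R·k·A = 0.171×0.0418×8.91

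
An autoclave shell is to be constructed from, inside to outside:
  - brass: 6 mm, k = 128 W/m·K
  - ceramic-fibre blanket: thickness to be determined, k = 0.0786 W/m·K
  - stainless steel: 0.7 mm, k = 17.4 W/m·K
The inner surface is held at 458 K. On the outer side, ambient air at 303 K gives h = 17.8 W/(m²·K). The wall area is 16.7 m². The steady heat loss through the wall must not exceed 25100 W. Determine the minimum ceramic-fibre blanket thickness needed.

L ≈ 3.68 mm

Model the wall as resistances in series:
R_brass = L/(kA) = 0.006/(128×16.7) = 2.807×10^-6 K/W
R_stainless steel = L/(kA) = 0.0007/(17.4×16.7) = 2.409×10^-6 K/W
R_outer film = 1/(h_o·A) = 1/(17.8×16.7) = 0.003364 K/W
Sum of the known resistances R_other = 0.003369 K/W
Required total resistance R_tot = ΔT/Q_allow = 155/25100 = 0.006175 K/W
R_ceramic-fibre blanket = R_tot − R_other = 0.002806 K/W
L = R·k·A = 0.002806×0.0786×16.7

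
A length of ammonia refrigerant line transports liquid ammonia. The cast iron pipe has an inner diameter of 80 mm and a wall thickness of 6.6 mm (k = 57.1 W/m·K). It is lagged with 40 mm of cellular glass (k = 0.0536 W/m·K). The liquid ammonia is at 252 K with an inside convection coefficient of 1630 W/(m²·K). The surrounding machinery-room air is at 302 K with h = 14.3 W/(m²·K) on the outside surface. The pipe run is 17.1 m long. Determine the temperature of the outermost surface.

Treating each annulus and film as a series resistance:
R_inner film = 1/(h_i·2πr₁L) = 1/(1630×2π×0.04×17.1) = 1.428×10^-4 K/W
R_cast iron pipe wall = ln(46.6/40)/(2π×57.1×17.1) = 2.489×10^-5 K/W
R_cellular glass = ln(86.6/46.6)/(2π×0.0536×17.1) = 0.1076 K/W
R_outer film = 1/(h_o·2πr_oL) = 1/(14.3×2π×0.0866×17.1) = 0.007516 K/W
R_total = 0.1153 K/W
Q = ΔT/R_total = 50/0.1153
Q = 434 W
T_interface = T_inner + Q·ΣR(inner→interface) = 252 + 434×0.1078

T ≈ 299 K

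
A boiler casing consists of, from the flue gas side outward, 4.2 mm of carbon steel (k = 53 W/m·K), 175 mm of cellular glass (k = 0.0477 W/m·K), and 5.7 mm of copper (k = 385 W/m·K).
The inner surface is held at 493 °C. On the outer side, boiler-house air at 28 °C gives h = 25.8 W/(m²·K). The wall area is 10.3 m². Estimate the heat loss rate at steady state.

Q ≈ 1290 W

Series thermal resistances:
R_carbon steel = L/(kA) = 0.0042/(53×10.3) = 7.694×10^-6 K/W
R_cellular glass = L/(kA) = 0.175/(0.0477×10.3) = 0.3562 K/W
R_copper = L/(kA) = 0.0057/(385×10.3) = 1.437×10^-6 K/W
R_outer film = 1/(h_o·A) = 1/(25.8×10.3) = 0.003763 K/W
R_total = 0.36 K/W
Q = ΔT / R_total = 465 / 0.36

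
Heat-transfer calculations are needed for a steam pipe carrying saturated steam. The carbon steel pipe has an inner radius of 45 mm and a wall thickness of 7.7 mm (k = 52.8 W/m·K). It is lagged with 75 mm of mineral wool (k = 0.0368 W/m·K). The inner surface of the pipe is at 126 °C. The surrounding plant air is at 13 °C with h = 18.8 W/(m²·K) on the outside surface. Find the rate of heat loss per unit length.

q′ ≈ 29 W/m

Radial resistances (cylindrical: R_cond = ln(r_o/r_i)/(2πkL), R_conv = 1/(h·2πrL)):
R_carbon steel pipe wall = ln(52.7/45)/(2π×52.8×1) = 4.761×10^-4 K/W
R_mineral wool = ln(127.7/52.7)/(2π×0.0368×1) = 3.828 K/W
R_outer film = 1/(h_o·2πr_oL) = 1/(18.8×2π×0.1277×1) = 0.06629 K/W
R_total = 3.895 K/W
Q = ΔT/R_total = 113/3.895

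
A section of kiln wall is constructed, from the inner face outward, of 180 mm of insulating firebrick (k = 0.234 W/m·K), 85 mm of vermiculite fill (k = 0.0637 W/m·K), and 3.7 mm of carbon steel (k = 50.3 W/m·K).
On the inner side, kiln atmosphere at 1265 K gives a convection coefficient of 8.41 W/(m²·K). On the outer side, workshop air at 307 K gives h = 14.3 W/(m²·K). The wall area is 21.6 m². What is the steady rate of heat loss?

Treating each layer as a thermal resistance in series:
R_inner film = 1/(h_i·A) = 1/(8.41×21.6) = 0.005505 K/W
R_insulating firebrick = L/(kA) = 0.18/(0.234×21.6) = 0.03561 K/W
R_vermiculite fill = L/(kA) = 0.085/(0.0637×21.6) = 0.06178 K/W
R_carbon steel = L/(kA) = 0.0037/(50.3×21.6) = 3.405×10^-6 K/W
R_outer film = 1/(h_o·A) = 1/(14.3×21.6) = 0.003238 K/W
R_total = 0.1061 K/W
Q = ΔT / R_total = 958 / 0.1061

Q ≈ 9030 W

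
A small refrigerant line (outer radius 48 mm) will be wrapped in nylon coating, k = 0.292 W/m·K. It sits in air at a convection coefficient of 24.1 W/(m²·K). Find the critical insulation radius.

For a cylinder r_cr = k/h = 0.292/24.1
r_cr = 12.1 mm; since the bare radius (48 mm) is above r_cr, any added insulation will reduce heat loss.

r_cr ≈ 12.1 mm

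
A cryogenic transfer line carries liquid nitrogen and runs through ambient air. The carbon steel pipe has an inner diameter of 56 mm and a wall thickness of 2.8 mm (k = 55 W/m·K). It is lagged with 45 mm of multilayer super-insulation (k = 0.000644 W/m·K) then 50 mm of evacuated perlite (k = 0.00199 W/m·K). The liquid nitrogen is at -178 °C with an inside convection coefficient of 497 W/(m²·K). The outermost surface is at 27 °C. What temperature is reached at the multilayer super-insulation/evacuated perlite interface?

T ≈ -4.57 °C

Treating each annulus and film as a series resistance:
R_inner film = 1/(h_i·2πr₁L) = 1/(497×2π×0.028×1) = 0.01144 K/W
R_carbon steel pipe wall = ln(30.8/28)/(2π×55×1) = 2.758×10^-4 K/W
R_multilayer super-insulation = ln(75.8/30.8)/(2π×0.000644×1) = 222.6 K/W
R_evacuated perlite = ln(125.8/75.8)/(2π×0.00199×1) = 40.52 K/W
R_total = 263.1 K/W
Q = ΔT/R_total = 205/263.1
Q = 0.779 W/m
T_interface = T_inner + Q·ΣR(inner→interface) = -178 + 0.779×222.6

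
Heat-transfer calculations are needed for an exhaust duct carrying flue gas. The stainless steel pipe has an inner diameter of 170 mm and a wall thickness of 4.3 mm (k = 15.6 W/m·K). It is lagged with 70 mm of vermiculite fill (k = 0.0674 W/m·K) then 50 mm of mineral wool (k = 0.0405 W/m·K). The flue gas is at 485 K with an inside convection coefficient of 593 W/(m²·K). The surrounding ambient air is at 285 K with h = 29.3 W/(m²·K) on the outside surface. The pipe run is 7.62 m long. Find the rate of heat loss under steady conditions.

Q ≈ 617 W

Radial resistances (cylindrical: R_cond = ln(r_o/r_i)/(2πkL), R_conv = 1/(h·2πrL)):
R_inner film = 1/(h_i·2πr₁L) = 1/(593×2π×0.085×7.62) = 4.144×10^-4 K/W
R_stainless steel pipe wall = ln(89.3/85)/(2π×15.6×7.62) = 6.607×10^-5 K/W
R_vermiculite fill = ln(159.3/89.3)/(2π×0.0674×7.62) = 0.1794 K/W
R_mineral wool = ln(209.3/159.3)/(2π×0.0405×7.62) = 0.1408 K/W
R_outer film = 1/(h_o·2πr_oL) = 1/(29.3×2π×0.2093×7.62) = 0.003406 K/W
R_total = 0.324 K/W
Q = ΔT/R_total = 200/0.324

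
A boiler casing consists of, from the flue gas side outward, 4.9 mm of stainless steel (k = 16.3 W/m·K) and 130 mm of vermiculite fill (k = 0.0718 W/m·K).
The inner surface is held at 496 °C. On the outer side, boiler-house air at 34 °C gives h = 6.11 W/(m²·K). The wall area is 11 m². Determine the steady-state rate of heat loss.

Thermal resistances in series:
R_stainless steel = L/(kA) = 0.0049/(16.3×11) = 2.733×10^-5 K/W
R_vermiculite fill = L/(kA) = 0.13/(0.0718×11) = 0.1646 K/W
R_outer film = 1/(h_o·A) = 1/(6.11×11) = 0.01488 K/W
R_total = 0.1795 K/W
Q = ΔT / R_total = 462 / 0.1795

Q ≈ 2570 W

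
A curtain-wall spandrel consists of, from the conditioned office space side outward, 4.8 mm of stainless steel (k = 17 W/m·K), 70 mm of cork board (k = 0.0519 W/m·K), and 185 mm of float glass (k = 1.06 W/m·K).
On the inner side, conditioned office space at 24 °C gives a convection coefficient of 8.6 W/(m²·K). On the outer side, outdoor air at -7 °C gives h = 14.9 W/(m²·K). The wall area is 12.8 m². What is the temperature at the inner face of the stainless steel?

T ≈ 21.9 °C

Treating each layer as a thermal resistance in series:
R_inner film = 1/(h_i·A) = 1/(8.6×12.8) = 0.009084 K/W
R_stainless steel = L/(kA) = 0.0048/(17×12.8) = 2.206×10^-5 K/W
R_cork board = L/(kA) = 0.07/(0.0519×12.8) = 0.1054 K/W
R_float glass = L/(kA) = 0.185/(1.06×12.8) = 0.01364 K/W
R_outer film = 1/(h_o·A) = 1/(14.9×12.8) = 0.005243 K/W
R_total = 0.1334 K/W;  Q = ΔT/R_total = 31/0.1334 = 232.5 W
T_interface = T_inner − Q·ΣR(inner→interface) = 24 − 232×0.009084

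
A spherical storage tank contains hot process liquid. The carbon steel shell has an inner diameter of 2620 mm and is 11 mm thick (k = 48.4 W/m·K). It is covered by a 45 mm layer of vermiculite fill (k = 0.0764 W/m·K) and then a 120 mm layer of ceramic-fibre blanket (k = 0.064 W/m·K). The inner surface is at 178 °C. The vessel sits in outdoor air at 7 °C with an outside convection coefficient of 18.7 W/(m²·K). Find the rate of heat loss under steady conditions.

Q ≈ 1690 W

Radial (spherical) resistances in series:
R_carbon steel shell = (1/1.31 − 1/1.321)/(4π×48.4) = 1.045×10^-5 K/W
R_vermiculite fill = (1/1.321 − 1/1.366)/(4π×0.0764) = 0.02598 K/W
R_ceramic-fibre blanket = (1/1.366 − 1/1.486)/(4π×0.064) = 0.07351 K/W
R_outer film = 1/(h·4πr_o²) = 1/(18.7×4π×1.486²) = 0.001927 K/W
R_total = 0.1014 K/W
Q = ΔT/R_total = 171/0.1014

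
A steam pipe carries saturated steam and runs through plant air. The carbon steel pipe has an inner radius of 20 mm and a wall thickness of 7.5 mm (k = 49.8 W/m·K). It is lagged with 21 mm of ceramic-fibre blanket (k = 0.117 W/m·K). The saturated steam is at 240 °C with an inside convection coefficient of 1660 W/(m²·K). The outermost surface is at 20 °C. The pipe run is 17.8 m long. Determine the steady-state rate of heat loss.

Cylindrical conduction, so R = ln(r₂/r₁)/(2πkL) per layer, in series:
R_inner film = 1/(h_i·2πr₁L) = 1/(1660×2π×0.02×17.8) = 2.693×10^-4 K/W
R_carbon steel pipe wall = ln(27.5/20)/(2π×49.8×17.8) = 5.718×10^-5 K/W
R_ceramic-fibre blanket = ln(48.5/27.5)/(2π×0.117×17.8) = 0.04336 K/W
R_total = 0.04369 K/W
Q = ΔT/R_total = 220/0.04369

Q ≈ 5040 W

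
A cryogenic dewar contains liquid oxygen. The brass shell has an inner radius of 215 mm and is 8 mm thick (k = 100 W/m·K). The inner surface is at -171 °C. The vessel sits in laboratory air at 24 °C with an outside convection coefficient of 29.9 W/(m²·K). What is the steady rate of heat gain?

Q ≈ 3630 W

For a spherical shell R = (1/r₁ − 1/r₂)/(4πk); film R = 1/(h·4πr²). In series:
R_brass shell = (1/0.215 − 1/0.223)/(4π×100) = 1.328×10^-4 K/W
R_outer film = 1/(h·4πr_o²) = 1/(29.9×4π×0.223²) = 0.05352 K/W
R_total = 0.05365 K/W
Q = ΔT/R_total = 195/0.05365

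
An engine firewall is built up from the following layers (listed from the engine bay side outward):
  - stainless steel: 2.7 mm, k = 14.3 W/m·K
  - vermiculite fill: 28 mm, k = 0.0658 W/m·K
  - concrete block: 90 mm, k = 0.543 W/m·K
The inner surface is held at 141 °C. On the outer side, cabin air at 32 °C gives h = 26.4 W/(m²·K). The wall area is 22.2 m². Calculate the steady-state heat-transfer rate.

Q ≈ 3840 W

Thermal resistances in series:
R_stainless steel = L/(kA) = 0.0027/(14.3×22.2) = 8.505×10^-6 K/W
R_vermiculite fill = L/(kA) = 0.028/(0.0658×22.2) = 0.01917 K/W
R_concrete block = L/(kA) = 0.09/(0.543×22.2) = 0.007466 K/W
R_outer film = 1/(h_o·A) = 1/(26.4×22.2) = 0.001706 K/W
R_total = 0.02835 K/W
Q = ΔT / R_total = 109 / 0.02835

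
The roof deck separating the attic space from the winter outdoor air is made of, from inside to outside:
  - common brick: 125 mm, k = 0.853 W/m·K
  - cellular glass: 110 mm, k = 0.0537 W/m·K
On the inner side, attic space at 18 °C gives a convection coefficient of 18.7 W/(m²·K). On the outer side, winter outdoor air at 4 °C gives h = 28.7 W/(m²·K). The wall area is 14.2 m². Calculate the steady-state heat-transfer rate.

Q ≈ 87.1 W

Thermal resistances in series:
R_inner film = 1/(h_i·A) = 1/(18.7×14.2) = 0.003766 K/W
R_common brick = L/(kA) = 0.125/(0.853×14.2) = 0.01032 K/W
R_cellular glass = L/(kA) = 0.11/(0.0537×14.2) = 0.1443 K/W
R_outer film = 1/(h_o·A) = 1/(28.7×14.2) = 0.002454 K/W
R_total = 0.1608 K/W
Q = ΔT / R_total = 14 / 0.1608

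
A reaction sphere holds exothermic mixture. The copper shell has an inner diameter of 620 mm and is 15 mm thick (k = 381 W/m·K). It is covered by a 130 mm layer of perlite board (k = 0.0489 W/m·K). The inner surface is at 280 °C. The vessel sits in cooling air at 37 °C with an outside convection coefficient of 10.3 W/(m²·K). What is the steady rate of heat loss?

Q ≈ 166 W

Each spherical layer contributes R = (1/r_i − 1/r_o)/(4πk):
R_copper shell = (1/0.31 − 1/0.325)/(4π×381) = 3.11×10^-5 K/W
R_perlite board = (1/0.325 − 1/0.455)/(4π×0.0489) = 1.431 K/W
R_outer film = 1/(h·4πr_o²) = 1/(10.3×4π×0.455²) = 0.03732 K/W
R_total = 1.468 K/W
Q = ΔT/R_total = 243/1.468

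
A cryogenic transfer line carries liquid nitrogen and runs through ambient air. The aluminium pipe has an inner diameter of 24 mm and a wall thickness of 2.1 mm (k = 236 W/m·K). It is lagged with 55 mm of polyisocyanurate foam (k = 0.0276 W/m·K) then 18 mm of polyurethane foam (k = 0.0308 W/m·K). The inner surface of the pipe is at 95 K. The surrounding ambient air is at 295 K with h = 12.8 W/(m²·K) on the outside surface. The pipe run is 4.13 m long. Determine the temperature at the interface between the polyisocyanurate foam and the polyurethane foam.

Per-layer cylindrical resistances, series-summed:
R_aluminium pipe wall = ln(14.1/12)/(2π×236×4.13) = 2.633×10^-5 K/W
R_polyisocyanurate foam = ln(69.1/14.1)/(2π×0.0276×4.13) = 2.219 K/W
R_polyurethane foam = ln(87.1/69.1)/(2π×0.0308×4.13) = 0.2897 K/W
R_outer film = 1/(h_o·2πr_oL) = 1/(12.8×2π×0.0871×4.13) = 0.03457 K/W
R_total = 2.543 K/W
Q = ΔT/R_total = 200/2.543
Q = 78.6 W
T_interface = T_inner + Q·ΣR(inner→interface) = 95 + 78.6×2.219

T ≈ 270 K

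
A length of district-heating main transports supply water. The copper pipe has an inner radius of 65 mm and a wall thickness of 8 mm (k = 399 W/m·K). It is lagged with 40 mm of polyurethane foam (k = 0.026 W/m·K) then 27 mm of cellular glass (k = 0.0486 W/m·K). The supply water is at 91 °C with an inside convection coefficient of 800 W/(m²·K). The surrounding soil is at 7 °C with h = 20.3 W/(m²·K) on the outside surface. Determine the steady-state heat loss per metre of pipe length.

q′ ≈ 24.5 W/m

For a radial system each layer contributes R = ln(r_out/r_in)/(2πkL); films add R = 1/(hA).
R_inner film = 1/(h_i·2πr₁L) = 1/(800×2π×0.065×1) = 0.003061 K/W
R_copper pipe wall = ln(73/65)/(2π×399×1) = 4.63×10^-5 K/W
R_polyurethane foam = ln(113/73)/(2π×0.026×1) = 2.675 K/W
R_cellular glass = ln(140/113)/(2π×0.0486×1) = 0.7016 K/W
R_outer film = 1/(h_o·2πr_oL) = 1/(20.3×2π×0.14×1) = 0.056 K/W
R_total = 3.435 K/W
Q = ΔT/R_total = 84/3.435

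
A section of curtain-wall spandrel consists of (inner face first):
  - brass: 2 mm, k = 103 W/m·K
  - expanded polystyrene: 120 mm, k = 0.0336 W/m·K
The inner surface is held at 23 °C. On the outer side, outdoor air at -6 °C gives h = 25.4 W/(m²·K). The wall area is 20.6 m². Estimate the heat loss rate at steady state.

Model the wall as resistances in series:
R_brass = L/(kA) = 0.002/(103×20.6) = 9.426×10^-7 K/W
R_expanded polystyrene = L/(kA) = 0.12/(0.0336×20.6) = 0.1734 K/W
R_outer film = 1/(h_o·A) = 1/(25.4×20.6) = 0.001911 K/W
R_total = 0.1753 K/W
Q = ΔT / R_total = 29 / 0.1753

Q ≈ 165 W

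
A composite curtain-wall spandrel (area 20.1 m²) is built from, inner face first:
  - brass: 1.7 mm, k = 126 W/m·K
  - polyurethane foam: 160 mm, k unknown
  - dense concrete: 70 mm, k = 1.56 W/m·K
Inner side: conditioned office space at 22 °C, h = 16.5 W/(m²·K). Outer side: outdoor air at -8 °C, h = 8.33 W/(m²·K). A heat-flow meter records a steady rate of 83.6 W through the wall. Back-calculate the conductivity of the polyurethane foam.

Thermal resistances in series:
R_inner film = 1/(h_i·A) = 1/(16.5×20.1) = 0.003015 K/W
R_brass = L/(kA) = 0.0017/(126×20.1) = 6.712×10^-7 K/W
R_dense concrete = L/(kA) = 0.07/(1.56×20.1) = 0.002232 K/W
R_outer film = 1/(h_o·A) = 1/(8.33×20.1) = 0.005973 K/W
Sum of known resistances R_other = 0.01122 K/W
Total R = ΔT/Q = 30/83.6 = 0.3589 K/W
R_polyurethane foam = R_total − R_other = 0.3476 K/W
k = L/(R·A) = 0.16/(0.3476×20.1)

k ≈ 0.0229 W/(m·K)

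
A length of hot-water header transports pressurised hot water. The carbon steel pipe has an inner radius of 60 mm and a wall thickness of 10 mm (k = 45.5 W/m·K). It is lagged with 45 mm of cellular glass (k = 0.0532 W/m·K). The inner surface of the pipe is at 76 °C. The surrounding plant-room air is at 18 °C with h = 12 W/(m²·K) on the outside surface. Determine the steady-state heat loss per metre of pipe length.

q′ ≈ 36.2 W/m

For a radial system each layer contributes R = ln(r_out/r_in)/(2πkL); films add R = 1/(hA).
R_carbon steel pipe wall = ln(70/60)/(2π×45.5×1) = 5.392×10^-4 K/W
R_cellular glass = ln(115/70)/(2π×0.0532×1) = 1.485 K/W
R_outer film = 1/(h_o·2πr_oL) = 1/(12×2π×0.115×1) = 0.1153 K/W
R_total = 1.601 K/W
Q = ΔT/R_total = 58/1.601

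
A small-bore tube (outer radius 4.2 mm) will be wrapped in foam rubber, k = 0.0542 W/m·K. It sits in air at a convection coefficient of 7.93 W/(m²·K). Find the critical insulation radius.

For a cylinder r_cr = k/h = 0.0542/7.93
r_cr = 6.83 mm; since the bare radius (4.2 mm) is below r_cr, adding a thin layer of insulation will *increase* heat loss.

r_cr ≈ 6.83 mm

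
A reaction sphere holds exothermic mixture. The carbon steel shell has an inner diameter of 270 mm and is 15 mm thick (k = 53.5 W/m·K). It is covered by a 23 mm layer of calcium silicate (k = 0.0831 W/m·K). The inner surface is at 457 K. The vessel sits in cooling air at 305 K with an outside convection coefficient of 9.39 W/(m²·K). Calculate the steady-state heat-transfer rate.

Radial (spherical) resistances in series:
R_carbon steel shell = (1/0.135 − 1/0.15)/(4π×53.5) = 0.001102 K/W
R_calcium silicate = (1/0.15 − 1/0.173)/(4π×0.0831) = 0.8487 K/W
R_outer film = 1/(h·4πr_o²) = 1/(9.39×4π×0.173²) = 0.2832 K/W
R_total = 1.133 K/W
Q = ΔT/R_total = 152/1.133

Q ≈ 134 W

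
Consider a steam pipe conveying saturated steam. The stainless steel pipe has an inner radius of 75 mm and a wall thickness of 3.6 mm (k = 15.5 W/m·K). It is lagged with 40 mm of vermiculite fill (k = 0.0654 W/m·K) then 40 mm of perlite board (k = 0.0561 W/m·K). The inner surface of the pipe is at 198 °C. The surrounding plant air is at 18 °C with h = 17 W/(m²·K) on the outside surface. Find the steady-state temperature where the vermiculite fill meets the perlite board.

T ≈ 102 °C

Cylindrical conduction, so R = ln(r₂/r₁)/(2πkL) per layer, in series:
R_stainless steel pipe wall = ln(78.6/75)/(2π×15.5×1) = 4.814×10^-4 K/W
R_vermiculite fill = ln(118.6/78.6)/(2π×0.0654×1) = 1.001 K/W
R_perlite board = ln(158.6/118.6)/(2π×0.0561×1) = 0.8245 K/W
R_outer film = 1/(h_o·2πr_oL) = 1/(17×2π×0.1586×1) = 0.05903 K/W
R_total = 1.885 K/W
Q = ΔT/R_total = 180/1.885
Q = 95.5 W/m
T_interface = T_inner − Q·ΣR(inner→interface) = 198 − 95.5×1.002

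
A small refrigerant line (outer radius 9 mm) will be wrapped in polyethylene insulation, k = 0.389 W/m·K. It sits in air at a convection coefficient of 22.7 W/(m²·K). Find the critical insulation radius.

For a cylinder r_cr = k/h = 0.389/22.7
r_cr = 17.1 mm; since the bare radius (9 mm) is below r_cr, adding a thin layer of insulation will *increase* heat loss.

r_cr ≈ 17.1 mm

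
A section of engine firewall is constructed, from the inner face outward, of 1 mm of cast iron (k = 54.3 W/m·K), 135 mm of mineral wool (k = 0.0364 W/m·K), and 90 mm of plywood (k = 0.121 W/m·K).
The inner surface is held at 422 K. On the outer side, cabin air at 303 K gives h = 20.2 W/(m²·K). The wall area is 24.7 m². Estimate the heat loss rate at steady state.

Using the resistance-network approach (series):
R_cast iron = L/(kA) = 0.001/(54.3×24.7) = 7.456×10^-7 K/W
R_mineral wool = L/(kA) = 0.135/(0.0364×24.7) = 0.1502 K/W
R_plywood = L/(kA) = 0.09/(0.121×24.7) = 0.03011 K/W
R_outer film = 1/(h_o·A) = 1/(20.2×24.7) = 0.002004 K/W
R_total = 0.1823 K/W
Q = ΔT / R_total = 119 / 0.1823

Q ≈ 653 W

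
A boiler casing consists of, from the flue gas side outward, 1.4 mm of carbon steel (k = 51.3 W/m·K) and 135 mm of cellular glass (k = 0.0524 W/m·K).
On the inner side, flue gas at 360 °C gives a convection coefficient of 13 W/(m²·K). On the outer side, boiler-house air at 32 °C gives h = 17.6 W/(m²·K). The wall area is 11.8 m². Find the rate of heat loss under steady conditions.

Model the wall as resistances in series:
R_inner film = 1/(h_i·A) = 1/(13×11.8) = 0.006519 K/W
R_carbon steel = L/(kA) = 0.0014/(51.3×11.8) = 2.313×10^-6 K/W
R_cellular glass = L/(kA) = 0.135/(0.0524×11.8) = 0.2183 K/W
R_outer film = 1/(h_o·A) = 1/(17.6×11.8) = 0.004815 K/W
R_total = 0.2297 K/W
Q = ΔT / R_total = 328 / 0.2297

Q ≈ 1430 W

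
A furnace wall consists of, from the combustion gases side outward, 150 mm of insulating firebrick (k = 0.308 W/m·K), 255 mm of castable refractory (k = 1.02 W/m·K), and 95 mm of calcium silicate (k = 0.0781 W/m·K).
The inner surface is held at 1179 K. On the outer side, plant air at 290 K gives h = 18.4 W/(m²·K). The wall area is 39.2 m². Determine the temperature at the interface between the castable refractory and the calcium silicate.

T ≈ 853 K

Series thermal resistances:
R_insulating firebrick = L/(kA) = 0.15/(0.308×39.2) = 0.01242 K/W
R_castable refractory = L/(kA) = 0.255/(1.02×39.2) = 0.006378 K/W
R_calcium silicate = L/(kA) = 0.095/(0.0781×39.2) = 0.03103 K/W
R_outer film = 1/(h_o·A) = 1/(18.4×39.2) = 0.001386 K/W
R_total = 0.05122 K/W;  Q = ΔT/R_total = 889/0.05122 = 17360 W
T_interface = T_inner − Q·ΣR(inner→interface) = 1179 − 17400×0.0188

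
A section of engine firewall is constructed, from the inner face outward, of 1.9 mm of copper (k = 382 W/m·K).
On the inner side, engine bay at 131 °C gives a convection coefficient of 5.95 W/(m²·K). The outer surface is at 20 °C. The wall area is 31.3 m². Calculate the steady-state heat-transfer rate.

Treating each layer as a thermal resistance in series:
R_inner film = 1/(h_i·A) = 1/(5.95×31.3) = 0.00537 K/W
R_copper = L/(kA) = 0.0019/(382×31.3) = 1.589×10^-7 K/W
R_total = 0.00537 K/W
Q = ΔT / R_total = 111 / 0.00537

Q ≈ 20700 W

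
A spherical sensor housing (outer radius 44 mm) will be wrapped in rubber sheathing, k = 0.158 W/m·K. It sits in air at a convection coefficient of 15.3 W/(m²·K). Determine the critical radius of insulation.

r_cr ≈ 20.7 mm

For a sphere r_cr = 2k/h = 2×0.158/15.3
r_cr = 20.7 mm; since the bare radius (44 mm) is above r_cr, any added insulation will reduce heat loss.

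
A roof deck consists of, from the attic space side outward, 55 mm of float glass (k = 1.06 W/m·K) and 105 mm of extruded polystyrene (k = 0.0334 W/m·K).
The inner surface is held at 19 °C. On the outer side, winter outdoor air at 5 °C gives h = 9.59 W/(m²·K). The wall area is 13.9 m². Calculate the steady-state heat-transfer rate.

Q ≈ 59 W

Series thermal resistances:
R_float glass = L/(kA) = 0.055/(1.06×13.9) = 0.003733 K/W
R_extruded polystyrene = L/(kA) = 0.105/(0.0334×13.9) = 0.2262 K/W
R_outer film = 1/(h_o·A) = 1/(9.59×13.9) = 0.007502 K/W
R_total = 0.2374 K/W
Q = ΔT / R_total = 14 / 0.2374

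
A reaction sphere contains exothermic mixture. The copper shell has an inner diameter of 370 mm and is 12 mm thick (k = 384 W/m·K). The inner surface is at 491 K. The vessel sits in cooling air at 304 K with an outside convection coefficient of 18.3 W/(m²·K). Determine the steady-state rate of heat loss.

Q ≈ 1670 W

Spherical conduction: R = (1/r_in − 1/r_out)/(4πk) per layer; series-sum.
R_copper shell = (1/0.185 − 1/0.197)/(4π×384) = 6.823×10^-5 K/W
R_outer film = 1/(h·4πr_o²) = 1/(18.3×4π×0.197²) = 0.112 K/W
R_total = 0.1121 K/W
Q = ΔT/R_total = 187/0.1121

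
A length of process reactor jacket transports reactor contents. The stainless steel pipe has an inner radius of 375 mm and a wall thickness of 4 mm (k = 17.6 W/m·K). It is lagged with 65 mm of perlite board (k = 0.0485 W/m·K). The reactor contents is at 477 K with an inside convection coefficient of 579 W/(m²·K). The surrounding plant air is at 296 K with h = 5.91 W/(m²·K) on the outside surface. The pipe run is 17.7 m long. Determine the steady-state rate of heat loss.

Q ≈ 5510 W

Cylindrical conduction, so R = ln(r₂/r₁)/(2πkL) per layer, in series:
R_inner film = 1/(h_i·2πr₁L) = 1/(579×2π×0.375×17.7) = 4.141×10^-5 K/W
R_stainless steel pipe wall = ln(379/375)/(2π×17.6×17.7) = 5.421×10^-6 K/W
R_perlite board = ln(444/379)/(2π×0.0485×17.7) = 0.02935 K/W
R_outer film = 1/(h_o·2πr_oL) = 1/(5.91×2π×0.444×17.7) = 0.003427 K/W
R_total = 0.03282 K/W
Q = ΔT/R_total = 181/0.03282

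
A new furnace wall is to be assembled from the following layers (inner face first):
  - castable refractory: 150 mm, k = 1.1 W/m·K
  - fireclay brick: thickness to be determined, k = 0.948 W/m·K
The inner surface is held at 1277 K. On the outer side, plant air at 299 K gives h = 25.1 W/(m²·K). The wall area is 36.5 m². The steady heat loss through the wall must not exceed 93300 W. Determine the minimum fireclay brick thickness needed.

L ≈ 196 mm

Series thermal resistances:
R_castable refractory = L/(kA) = 0.15/(1.1×36.5) = 0.003736 K/W
R_outer film = 1/(h_o·A) = 1/(25.1×36.5) = 0.001092 K/W
Sum of the known resistances R_other = 0.004828 K/W
Required total resistance R_tot = ΔT/Q_allow = 978/93300 = 0.01048 K/W
R_fireclay brick = R_tot − R_other = 0.005655 K/W
L = R·k·A = 0.005655×0.948×36.5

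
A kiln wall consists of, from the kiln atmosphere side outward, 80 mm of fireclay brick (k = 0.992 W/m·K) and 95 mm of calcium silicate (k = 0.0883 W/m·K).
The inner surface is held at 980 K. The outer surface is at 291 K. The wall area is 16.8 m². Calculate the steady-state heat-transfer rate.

Q ≈ 10000 W

Thermal resistances in series:
R_fireclay brick = L/(kA) = 0.08/(0.992×16.8) = 0.0048 K/W
R_calcium silicate = L/(kA) = 0.095/(0.0883×16.8) = 0.06404 K/W
R_total = 0.06884 K/W
Q = ΔT / R_total = 689 / 0.06884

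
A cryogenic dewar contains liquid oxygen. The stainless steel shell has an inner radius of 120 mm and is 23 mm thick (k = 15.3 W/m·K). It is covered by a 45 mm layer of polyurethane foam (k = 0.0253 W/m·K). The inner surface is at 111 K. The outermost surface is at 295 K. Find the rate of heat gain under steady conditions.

Spherical conduction: R = (1/r_in − 1/r_out)/(4πk) per layer; series-sum.
R_stainless steel shell = (1/0.12 − 1/0.143)/(4π×15.3) = 0.006971 K/W
R_polyurethane foam = (1/0.143 − 1/0.188)/(4π×0.0253) = 5.265 K/W
R_total = 5.272 K/W
Q = ΔT/R_total = 184/5.272

Q ≈ 34.9 W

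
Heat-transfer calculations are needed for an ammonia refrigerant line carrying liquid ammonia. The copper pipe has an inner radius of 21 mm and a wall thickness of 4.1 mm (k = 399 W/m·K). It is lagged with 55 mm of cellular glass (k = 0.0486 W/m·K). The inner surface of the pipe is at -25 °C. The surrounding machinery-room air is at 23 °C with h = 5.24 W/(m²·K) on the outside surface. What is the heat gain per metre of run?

q′ ≈ 11.5 W/m

For a radial system each layer contributes R = ln(r_out/r_in)/(2πkL); films add R = 1/(hA).
R_copper pipe wall = ln(25.1/21)/(2π×399×1) = 7.114×10^-5 K/W
R_cellular glass = ln(80.1/25.1)/(2π×0.0486×1) = 3.8 K/W
R_outer film = 1/(h_o·2πr_oL) = 1/(5.24×2π×0.0801×1) = 0.3792 K/W
R_total = 4.179 K/W
Q = ΔT/R_total = 48/4.179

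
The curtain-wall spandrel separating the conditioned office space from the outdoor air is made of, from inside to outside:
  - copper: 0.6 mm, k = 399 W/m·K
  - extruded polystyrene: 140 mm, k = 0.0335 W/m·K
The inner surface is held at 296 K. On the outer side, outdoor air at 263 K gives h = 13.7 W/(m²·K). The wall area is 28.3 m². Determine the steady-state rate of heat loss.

Q ≈ 220 W

Treating each layer as a thermal resistance in series:
R_copper = L/(kA) = 0.0006/(399×28.3) = 5.314×10^-8 K/W
R_extruded polystyrene = L/(kA) = 0.14/(0.0335×28.3) = 0.1477 K/W
R_outer film = 1/(h_o·A) = 1/(13.7×28.3) = 0.002579 K/W
R_total = 0.1503 K/W
Q = ΔT / R_total = 33 / 0.1503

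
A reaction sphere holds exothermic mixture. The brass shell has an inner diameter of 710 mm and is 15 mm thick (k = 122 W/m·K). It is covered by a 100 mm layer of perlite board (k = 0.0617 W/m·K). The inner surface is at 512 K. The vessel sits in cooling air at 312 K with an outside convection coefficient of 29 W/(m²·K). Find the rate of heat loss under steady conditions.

Q ≈ 265 W

For a spherical shell R = (1/r₁ − 1/r₂)/(4πk); film R = 1/(h·4πr²). In series:
R_brass shell = (1/0.355 − 1/0.37)/(4π×122) = 7.449×10^-5 K/W
R_perlite board = (1/0.37 − 1/0.47)/(4π×0.0617) = 0.7417 K/W
R_outer film = 1/(h·4πr_o²) = 1/(29×4π×0.47²) = 0.01242 K/W
R_total = 0.7542 K/W
Q = ΔT/R_total = 200/0.7542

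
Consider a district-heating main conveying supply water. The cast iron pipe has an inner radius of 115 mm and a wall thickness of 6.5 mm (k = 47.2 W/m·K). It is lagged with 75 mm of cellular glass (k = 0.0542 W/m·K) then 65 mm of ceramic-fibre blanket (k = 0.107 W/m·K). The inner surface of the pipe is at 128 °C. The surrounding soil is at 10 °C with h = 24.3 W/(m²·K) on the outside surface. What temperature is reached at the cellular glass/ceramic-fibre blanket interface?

Radial resistances (cylindrical: R_cond = ln(r_o/r_i)/(2πkL), R_conv = 1/(h·2πrL)):
R_cast iron pipe wall = ln(121.5/115)/(2π×47.2×1) = 1.854×10^-4 K/W
R_cellular glass = ln(196.5/121.5)/(2π×0.0542×1) = 1.412 K/W
R_ceramic-fibre blanket = ln(261.5/196.5)/(2π×0.107×1) = 0.4251 K/W
R_outer film = 1/(h_o·2πr_oL) = 1/(24.3×2π×0.2615×1) = 0.02505 K/W
R_total = 1.862 K/W
Q = ΔT/R_total = 118/1.862
Q = 63.4 W/m
T_interface = T_inner − Q·ΣR(inner→interface) = 128 − 63.4×1.412

T ≈ 38.5 °C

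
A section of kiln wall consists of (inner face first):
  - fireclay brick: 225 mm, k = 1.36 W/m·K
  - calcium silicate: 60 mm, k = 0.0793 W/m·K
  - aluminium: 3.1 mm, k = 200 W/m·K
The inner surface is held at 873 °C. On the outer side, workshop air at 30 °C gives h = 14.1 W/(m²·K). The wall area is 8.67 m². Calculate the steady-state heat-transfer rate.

Series thermal resistances:
R_fireclay brick = L/(kA) = 0.225/(1.36×8.67) = 0.01908 K/W
R_calcium silicate = L/(kA) = 0.06/(0.0793×8.67) = 0.08727 K/W
R_aluminium = L/(kA) = 0.0031/(200×8.67) = 1.788×10^-6 K/W
R_outer film = 1/(h_o·A) = 1/(14.1×8.67) = 0.00818 K/W
R_total = 0.1145 K/W
Q = ΔT / R_total = 843 / 0.1145

Q ≈ 7360 W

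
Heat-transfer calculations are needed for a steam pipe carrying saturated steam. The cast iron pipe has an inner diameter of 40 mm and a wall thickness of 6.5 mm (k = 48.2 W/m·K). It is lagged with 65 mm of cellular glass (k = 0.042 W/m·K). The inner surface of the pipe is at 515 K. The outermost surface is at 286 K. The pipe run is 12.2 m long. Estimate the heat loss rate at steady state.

Q ≈ 595 W

Per-layer cylindrical resistances, series-summed:
R_cast iron pipe wall = ln(26.5/20)/(2π×48.2×12.2) = 7.617×10^-5 K/W
R_cellular glass = ln(91.5/26.5)/(2π×0.042×12.2) = 0.3849 K/W
R_total = 0.385 K/W
Q = ΔT/R_total = 229/0.385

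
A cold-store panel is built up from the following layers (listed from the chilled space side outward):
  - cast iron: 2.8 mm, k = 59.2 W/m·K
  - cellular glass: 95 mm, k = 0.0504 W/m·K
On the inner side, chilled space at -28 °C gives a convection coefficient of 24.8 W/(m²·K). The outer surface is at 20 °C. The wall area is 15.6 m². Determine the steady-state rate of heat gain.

Q ≈ 389 W

Series thermal resistances:
R_inner film = 1/(h_i·A) = 1/(24.8×15.6) = 0.002585 K/W
R_cast iron = L/(kA) = 0.0028/(59.2×15.6) = 3.032×10^-6 K/W
R_cellular glass = L/(kA) = 0.095/(0.0504×15.6) = 0.1208 K/W
R_total = 0.1234 K/W
Q = ΔT / R_total = 48 / 0.1234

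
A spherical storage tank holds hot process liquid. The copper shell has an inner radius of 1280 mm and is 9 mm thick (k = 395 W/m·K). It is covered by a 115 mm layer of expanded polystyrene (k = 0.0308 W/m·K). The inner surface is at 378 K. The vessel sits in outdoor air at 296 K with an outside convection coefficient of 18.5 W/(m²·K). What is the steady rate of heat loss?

Radial (spherical) resistances in series:
R_copper shell = (1/1.28 − 1/1.289)/(4π×395) = 1.099×10^-6 K/W
R_expanded polystyrene = (1/1.289 − 1/1.404)/(4π×0.0308) = 0.1642 K/W
R_outer film = 1/(h·4πr_o²) = 1/(18.5×4π×1.404²) = 0.002182 K/W
R_total = 0.1664 K/W
Q = ΔT/R_total = 82/0.1664

Q ≈ 493 W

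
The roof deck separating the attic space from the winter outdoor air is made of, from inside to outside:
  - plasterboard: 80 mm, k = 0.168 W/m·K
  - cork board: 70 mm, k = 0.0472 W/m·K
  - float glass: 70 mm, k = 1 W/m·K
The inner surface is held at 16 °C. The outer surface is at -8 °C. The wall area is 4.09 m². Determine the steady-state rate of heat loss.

Q ≈ 48.4 W

Thermal resistances in series:
R_plasterboard = L/(kA) = 0.08/(0.168×4.09) = 0.1164 K/W
R_cork board = L/(kA) = 0.07/(0.0472×4.09) = 0.3626 K/W
R_float glass = L/(kA) = 0.07/(1×4.09) = 0.01711 K/W
R_total = 0.4961 K/W
Q = ΔT / R_total = 24 / 0.4961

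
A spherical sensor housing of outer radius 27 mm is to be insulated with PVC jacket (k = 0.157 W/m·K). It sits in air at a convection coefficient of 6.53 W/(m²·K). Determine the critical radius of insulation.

For a sphere r_cr = 2k/h = 2×0.157/6.53
r_cr = 48.1 mm; since the bare radius (27 mm) is below r_cr, adding a thin layer of insulation will *increase* heat loss.

r_cr ≈ 48.1 mm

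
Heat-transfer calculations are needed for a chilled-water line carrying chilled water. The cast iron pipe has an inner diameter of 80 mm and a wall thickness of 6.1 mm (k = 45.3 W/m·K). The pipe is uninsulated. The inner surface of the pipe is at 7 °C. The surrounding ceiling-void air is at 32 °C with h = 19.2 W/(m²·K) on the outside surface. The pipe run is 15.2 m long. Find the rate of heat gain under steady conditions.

Radial resistances (cylindrical: R_cond = ln(r_o/r_i)/(2πkL), R_conv = 1/(h·2πrL)):
R_cast iron pipe wall = ln(46.1/40)/(2π×45.3×15.2) = 3.281×10^-5 K/W
R_outer film = 1/(h_o·2πr_oL) = 1/(19.2×2π×0.0461×15.2) = 0.01183 K/W
R_total = 0.01186 K/W
Q = ΔT/R_total = 25/0.01186

Q ≈ 2110 W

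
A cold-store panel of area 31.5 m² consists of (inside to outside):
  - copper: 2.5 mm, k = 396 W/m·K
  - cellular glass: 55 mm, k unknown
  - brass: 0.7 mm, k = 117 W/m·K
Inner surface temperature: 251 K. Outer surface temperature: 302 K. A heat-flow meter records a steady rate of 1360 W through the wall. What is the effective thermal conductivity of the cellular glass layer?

k ≈ 0.0466 W/(m·K)

Treating each layer as a thermal resistance in series:
R_copper = L/(kA) = 0.0025/(396×31.5) = 2.004×10^-7 K/W
R_brass = L/(kA) = 0.0007/(117×31.5) = 1.899×10^-7 K/W
Sum of known resistances R_other = 3.904×10^-7 K/W
Total R = ΔT/Q = 51/1360 = 0.0375 K/W
R_cellular glass = R_total − R_other = 0.0375 K/W
k = L/(R·A) = 0.055/(0.0375×31.5)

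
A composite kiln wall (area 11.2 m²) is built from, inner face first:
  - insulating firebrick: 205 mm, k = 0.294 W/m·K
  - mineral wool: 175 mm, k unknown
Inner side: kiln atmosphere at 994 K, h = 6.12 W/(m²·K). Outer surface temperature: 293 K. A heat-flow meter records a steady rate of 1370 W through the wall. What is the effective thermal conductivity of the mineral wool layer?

k ≈ 0.0359 W/(m·K)

Using the resistance-network approach (series):
R_inner film = 1/(h_i·A) = 1/(6.12×11.2) = 0.01459 K/W
R_insulating firebrick = L/(kA) = 0.205/(0.294×11.2) = 0.06226 K/W
Sum of known resistances R_other = 0.07685 K/W
Total R = ΔT/Q = 701/1370 = 0.5117 K/W
R_mineral wool = R_total − R_other = 0.4348 K/W
k = L/(R·A) = 0.175/(0.4348×11.2)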